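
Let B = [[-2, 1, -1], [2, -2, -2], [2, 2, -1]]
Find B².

[[4, -6, 1], [-12, 2, 4], [-2, -4, -5]]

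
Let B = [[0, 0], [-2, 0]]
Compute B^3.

B is strictly triangular, hence nilpotent: B^2 = 0, so B^3 = 0.

[[0, 0], [0, 0]]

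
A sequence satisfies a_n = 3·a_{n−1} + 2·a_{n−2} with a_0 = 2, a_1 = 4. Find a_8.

32168

With companion matrix C = [[3, 2], [1, 0]], [a_n, a_{n−1}]ᵀ = C·[a_{n−1}, a_{n−2}]ᵀ, so [a_8, a_7]ᵀ = C⁷·[a_1, a_0]ᵀ.
C⁷ = [[6279, 3526], [1763, 990]], giving [a_8, a_7]ᵀ = [[32168], [9032]].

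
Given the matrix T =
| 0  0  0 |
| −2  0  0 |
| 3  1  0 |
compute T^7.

[[0, 0, 0], [0, 0, 0], [0, 0, 0]]

T is strictly triangular, hence nilpotent: T^3 = 0, so T^7 = 0.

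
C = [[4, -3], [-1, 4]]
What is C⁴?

[[553, -912], [-304, 553]]

C² = [[19, -24], [-8, 19]]
C³ = [[100, -153], [-51, 100]]
C⁴ = [[553, -912], [-304, 553]]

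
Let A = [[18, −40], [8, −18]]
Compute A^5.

[[288, −640], [128, −288]]

tr A = 0 and det A = −4, so the characteristic polynomial is λ² − (0)λ + (−4) with roots 2 and −2.
Eigenvectors give P = [[5, 2], [2, 1]] with P⁻¹ = [[1, −2], [−2, 5]], and A = P·diag(2, −2)·P⁻¹.
Then A^5 = P·diag(32, −32)·P⁻¹ = [[160, −64], [64, −32]] · [[1, −2], [−2, 5]] = [[288, −640], [128, −288]].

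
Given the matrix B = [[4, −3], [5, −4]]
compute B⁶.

[[1, 0], [0, 1]]

B² = I (check: tr B = 0 and det B = −1), so B⁶ = I since 6 is even.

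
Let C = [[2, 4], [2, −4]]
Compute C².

[[12, −8], [−4, 24]]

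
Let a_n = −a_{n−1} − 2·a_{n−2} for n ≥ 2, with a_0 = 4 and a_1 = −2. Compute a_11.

With companion matrix Q = [[−1, −2], [1, 0]], [a_n, a_{n−1}]ᵀ = Q·[a_{n−1}, a_{n−2}]ᵀ, so [a_11, a_10]ᵀ = Q¹⁰·[a_1, a_0]ᵀ.
Q¹⁰ = [[23, −22], [11, 34]], giving [a_11, a_10]ᵀ = [[−134], [114]].

−134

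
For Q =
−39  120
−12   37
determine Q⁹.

tr Q = −2 and det Q = −3, so the characteristic polynomial is λ² − (−2)λ + (−3) with roots 1 and −3.
Eigenvectors give P = [[3, 10], [1, 3]] with P⁻¹ = [[−3, 10], [1, −3]], and Q = P·diag(1, −3)·P⁻¹.
Then Q⁹ = P·diag(1, −19683)·P⁻¹ = [[3, −196830], [1, −59049]] · [[−3, 10], [1, −3]] = [[−196839, 590520], [−59052, 177157]].

[[−196839, 590520], [−59052, 177157]]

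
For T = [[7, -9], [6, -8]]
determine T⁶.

tr T = -1 and det T = -2, so the characteristic polynomial is λ² − (-1)λ + (-2) with roots -2 and 1.
Eigenvectors give P = [[-1, -3], [-1, -2]] with P⁻¹ = [[2, -3], [-1, 1]], and T = P·diag(-2, 1)·P⁻¹.
Then T⁶ = P·diag(64, 1)·P⁻¹ = [[-64, -3], [-64, -2]] · [[2, -3], [-1, 1]] = [[-125, 189], [-126, 190]].

[[-125, 189], [-126, 190]]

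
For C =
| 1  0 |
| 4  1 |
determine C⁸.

C = I + N where N = [[0, 0], [4, 0]] is strictly lower-triangular, so N² = 0.
(I + N)⁸ = I + 8·N = [[1, 0], [32, 1]].

[[1, 0], [32, 1]]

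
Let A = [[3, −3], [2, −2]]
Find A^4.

[[3, −3], [2, −2]]

A² = A (a projection; rank 1, trace 1), so A^4 = A.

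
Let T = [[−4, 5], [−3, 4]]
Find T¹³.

T² = I (check: tr T = 0 and det T = −1), so T¹³ = T since 13 is odd.

[[−4, 5], [−3, 4]]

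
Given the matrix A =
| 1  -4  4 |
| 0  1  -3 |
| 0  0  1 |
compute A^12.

[[1, -48, 840], [0, 1, -36], [0, 0, 1]]

A = I + N where N = [[0, -4, 4], [0, 0, -3], [0, 0, 0]] is strictly upper-triangular, so N^3 = 0.
(I + N)^12 = I + 12·N + 66·N^2 = [[1, -48, 840], [0, 1, -36], [0, 0, 1]].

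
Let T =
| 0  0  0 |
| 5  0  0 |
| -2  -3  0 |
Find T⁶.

T is strictly triangular, hence nilpotent: T³ = 0, so T⁶ = 0.

[[0, 0, 0], [0, 0, 0], [0, 0, 0]]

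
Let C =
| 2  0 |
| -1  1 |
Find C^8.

tr C = 3 and det C = 2, so the characteristic polynomial is λ² − (3)λ + (2) with roots 2 and 1.
Eigenvectors give P = [[-1, 0], [1, 1]] with P⁻¹ = [[-1, 0], [1, 1]], and C = P·diag(2, 1)·P⁻¹.
Then C^8 = P·diag(256, 1)·P⁻¹ = [[-256, 0], [256, 1]] · [[-1, 0], [1, 1]] = [[256, 0], [-255, 1]].

[[256, 0], [-255, 1]]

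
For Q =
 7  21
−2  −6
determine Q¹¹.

Q² = Q (a projection; rank 1, trace 1), so Q¹¹ = Q.

[[7, 21], [−2, −6]]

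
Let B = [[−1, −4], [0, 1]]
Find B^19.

[[−1, −4], [0, 1]]

B² = I (check: tr B = 0 and det B = −1), so B^19 = B since 19 is odd.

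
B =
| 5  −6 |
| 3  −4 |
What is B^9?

tr B = 1 and det B = −2, so the characteristic polynomial is λ² − (1)λ + (−2) with roots −1 and 2.
Eigenvectors give P = [[−1, −2], [−1, −1]] with P⁻¹ = [[1, −2], [−1, 1]], and B = P·diag(−1, 2)·P⁻¹.
Then B^9 = P·diag(−1, 512)·P⁻¹ = [[1, −1024], [1, −512]] · [[1, −2], [−1, 1]] = [[1025, −1026], [513, −514]].

[[1025, −1026], [513, −514]]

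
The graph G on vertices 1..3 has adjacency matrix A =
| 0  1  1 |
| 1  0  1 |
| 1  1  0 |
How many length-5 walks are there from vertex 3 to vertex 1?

11

The number of length-5 walks from vertex 3 to vertex 1 is entry (3,1) of A⁵, where A is the adjacency matrix.
A² = [[2, 1, 1], [1, 2, 1], [1, 1, 2]]
A³ = [[2, 3, 3], [3, 2, 3], [3, 3, 2]]
A⁴ = [[6, 5, 5], [5, 6, 5], [5, 5, 6]]
A⁵ = [[10, 11, 11], [11, 10, 11], [11, 11, 10]]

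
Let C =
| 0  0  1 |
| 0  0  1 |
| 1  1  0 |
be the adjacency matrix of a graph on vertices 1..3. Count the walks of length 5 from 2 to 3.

The number of length-5 walks from vertex 2 to vertex 3 is entry (2,3) of C⁵, where C is the adjacency matrix.
C² = [[1, 1, 0], [1, 1, 0], [0, 0, 2]]
C³ = [[0, 0, 2], [0, 0, 2], [2, 2, 0]]
C⁴ = [[2, 2, 0], [2, 2, 0], [0, 0, 4]]
C⁵ = [[0, 0, 4], [0, 0, 4], [4, 4, 0]]

4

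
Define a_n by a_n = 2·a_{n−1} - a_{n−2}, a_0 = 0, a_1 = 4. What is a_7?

With companion matrix C = [[2, -1], [1, 0]], [a_n, a_{n−1}]ᵀ = C·[a_{n−1}, a_{n−2}]ᵀ, so [a_7, a_6]ᵀ = C⁶·[a_1, a_0]ᵀ.
C⁶ = [[7, -6], [6, -5]], giving [a_7, a_6]ᵀ = [[28], [24]].

28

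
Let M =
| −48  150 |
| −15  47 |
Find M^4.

tr M = −1 and det M = −6, so the characteristic polynomial is λ² − (−1)λ + (−6) with roots −3 and 2.
Eigenvectors give P = [[10, 3], [3, 1]] with P⁻¹ = [[1, −3], [−3, 10]], and M = P·diag(−3, 2)·P⁻¹.
Then M^4 = P·diag(81, 16)·P⁻¹ = [[810, 48], [243, 16]] · [[1, −3], [−3, 10]] = [[666, −1950], [195, −569]].

[[666, −1950], [195, −569]]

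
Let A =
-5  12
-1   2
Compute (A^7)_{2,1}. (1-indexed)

-127

tr A = -3 and det A = 2, so the characteristic polynomial is λ² − (-3)λ + (2) with roots -1 and -2.
Eigenvectors give P = [[3, 4], [1, 1]] with P⁻¹ = [[-1, 4], [1, -3]], and A = P·diag(-1, -2)·P⁻¹.
Then A^7 = P·diag(-1, -128)·P⁻¹ = [[-3, -512], [-1, -128]] · [[-1, 4], [1, -3]] = [[-509, 1524], [-127, 380]].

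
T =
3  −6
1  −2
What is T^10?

T² = T (a projection; rank 1, trace 1), so T^10 = T.

[[3, −6], [1, −2]]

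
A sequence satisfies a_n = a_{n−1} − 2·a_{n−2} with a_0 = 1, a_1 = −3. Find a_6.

With companion matrix A = [[1, −2], [1, 0]], [a_n, a_{n−1}]ᵀ = A·[a_{n−1}, a_{n−2}]ᵀ, so [a_6, a_5]ᵀ = A^5·[a_1, a_0]ᵀ.
A^5 = [[5, 2], [−1, 6]], giving [a_6, a_5]ᵀ = [[−13], [9]].

−13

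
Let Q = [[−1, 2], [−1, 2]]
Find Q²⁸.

[[−1, 2], [−1, 2]]

Q² = Q (a projection; rank 1, trace 1), so Q²⁸ = Q.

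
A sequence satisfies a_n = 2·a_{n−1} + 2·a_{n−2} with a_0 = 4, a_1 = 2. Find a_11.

With companion matrix A = [[2, 2], [1, 0]], [a_n, a_{n−1}]ᵀ = A·[a_{n−1}, a_{n−2}]ᵀ, so [a_11, a_10]ᵀ = A^10·[a_1, a_0]ᵀ.
A^10 = [[18272, 13376], [6688, 4896]], giving [a_11, a_10]ᵀ = [[90048], [32960]].

90048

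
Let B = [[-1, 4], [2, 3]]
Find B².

[[9, 8], [4, 17]]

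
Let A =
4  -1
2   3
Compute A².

[[14, -7], [14, 7]]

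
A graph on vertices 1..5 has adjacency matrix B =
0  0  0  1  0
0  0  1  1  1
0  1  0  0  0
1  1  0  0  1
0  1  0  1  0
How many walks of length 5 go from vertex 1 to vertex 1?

2

The number of length-5 walks from vertex 1 to vertex 1 is entry (1,1) of B⁵, where B is the adjacency matrix.
B² = [[1, 1, 0, 0, 1], [1, 3, 0, 1, 1], [0, 0, 1, 1, 1], [0, 1, 1, 3, 1], [1, 1, 1, 1, 2]]
B³ = [[0, 1, 1, 3, 1], [1, 2, 3, 5, 4], [1, 3, 0, 1, 1], [3, 5, 1, 2, 4], [1, 4, 1, 4, 2]]
B⁴ = [[3, 5, 1, 2, 4], [5, 12, 2, 7, 7], [1, 2, 3, 5, 4], [2, 7, 5, 12, 7], [4, 7, 4, 7, 8]]
B⁵ = [[2, 7, 5, 12, 7], [7, 16, 12, 24, 19], [5, 12, 2, 7, 7], [12, 24, 7, 16, 19], [7, 19, 7, 19, 14]]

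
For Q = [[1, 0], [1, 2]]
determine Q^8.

[[1, 0], [255, 256]]

tr Q = 3 and det Q = 2, so the characteristic polynomial is λ² − (3)λ + (2) with roots 1 and 2.
Eigenvectors give P = [[−1, 0], [1, 1]] with P⁻¹ = [[−1, 0], [1, 1]], and Q = P·diag(1, 2)·P⁻¹.
Then Q^8 = P·diag(1, 256)·P⁻¹ = [[−1, 0], [1, 256]] · [[−1, 0], [1, 1]] = [[1, 0], [255, 256]].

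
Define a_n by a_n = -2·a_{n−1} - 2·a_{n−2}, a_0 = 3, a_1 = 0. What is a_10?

-96

With companion matrix T = [[-2, -2], [1, 0]], [a_n, a_{n−1}]ᵀ = T·[a_{n−1}, a_{n−2}]ᵀ, so [a_10, a_9]ᵀ = T⁹·[a_1, a_0]ᵀ.
T⁹ = [[-32, -32], [16, 0]], giving [a_10, a_9]ᵀ = [[-96], [0]].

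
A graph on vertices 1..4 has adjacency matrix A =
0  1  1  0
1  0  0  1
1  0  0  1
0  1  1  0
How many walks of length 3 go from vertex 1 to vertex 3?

4

The number of length-3 walks from vertex 1 to vertex 3 is entry (1,3) of A³, where A is the adjacency matrix.
A² = [[2, 0, 0, 2], [0, 2, 2, 0], [0, 2, 2, 0], [2, 0, 0, 2]]
A³ = [[0, 4, 4, 0], [4, 0, 0, 4], [4, 0, 0, 4], [0, 4, 4, 0]]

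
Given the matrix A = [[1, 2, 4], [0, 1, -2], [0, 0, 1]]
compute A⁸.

[[1, 16, -80], [0, 1, -16], [0, 0, 1]]

A = I + N where N = [[0, 2, 4], [0, 0, -2], [0, 0, 0]] is strictly upper-triangular, so N³ = 0.
(I + N)⁸ = I + 8·N + 28·N² = [[1, 16, -80], [0, 1, -16], [0, 0, 1]].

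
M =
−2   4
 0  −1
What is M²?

[[4, −12], [0, 1]]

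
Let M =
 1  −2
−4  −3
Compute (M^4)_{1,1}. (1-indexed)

113

M^2 = [[9, 4], [8, 17]]
M^3 = [[−7, −30], [−60, −67]]
M^4 = [[113, 104], [208, 321]]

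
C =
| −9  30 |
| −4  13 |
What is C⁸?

[[−32799, 98400], [−13120, 39361]]

tr C = 4 and det C = 3, so the characteristic polynomial is λ² − (4)λ + (3) with roots 1 and 3.
Eigenvectors give P = [[3, −5], [1, −2]] with P⁻¹ = [[2, −5], [1, −3]], and C = P·diag(1, 3)·P⁻¹.
Then C⁸ = P·diag(1, 6561)·P⁻¹ = [[3, −32805], [1, −13122]] · [[2, −5], [1, −3]] = [[−32799, 98400], [−13120, 39361]].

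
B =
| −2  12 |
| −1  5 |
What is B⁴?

tr B = 3 and det B = 2, so the characteristic polynomial is λ² − (3)λ + (2) with roots 1 and 2.
Eigenvectors give P = [[4, −3], [1, −1]] with P⁻¹ = [[1, −3], [1, −4]], and B = P·diag(1, 2)·P⁻¹.
Then B⁴ = P·diag(1, 16)·P⁻¹ = [[4, −48], [1, −16]] · [[1, −3], [1, −4]] = [[−44, 180], [−15, 61]].

[[−44, 180], [−15, 61]]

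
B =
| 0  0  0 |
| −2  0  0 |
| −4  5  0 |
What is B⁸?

B is strictly triangular, hence nilpotent: B³ = 0, so B⁸ = 0.

[[0, 0, 0], [0, 0, 0], [0, 0, 0]]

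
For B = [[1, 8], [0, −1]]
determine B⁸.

[[1, 0], [0, 1]]

B² = I (check: tr B = 0 and det B = −1), so B⁸ = I since 8 is even.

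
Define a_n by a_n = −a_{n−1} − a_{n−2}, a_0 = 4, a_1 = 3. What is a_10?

With companion matrix Q = [[−1, −1], [1, 0]], [a_n, a_{n−1}]ᵀ = Q·[a_{n−1}, a_{n−2}]ᵀ, so [a_10, a_9]ᵀ = Q⁹·[a_1, a_0]ᵀ.
Q⁹ = [[1, 0], [0, 1]], giving [a_10, a_9]ᵀ = [[3], [4]].

3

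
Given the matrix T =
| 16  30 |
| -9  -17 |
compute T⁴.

tr T = -1 and det T = -2, so the characteristic polynomial is λ² − (-1)λ + (-2) with roots -2 and 1.
Eigenvectors give P = [[-5, 2], [3, -1]] with P⁻¹ = [[1, 2], [3, 5]], and T = P·diag(-2, 1)·P⁻¹.
Then T⁴ = P·diag(16, 1)·P⁻¹ = [[-80, 2], [48, -1]] · [[1, 2], [3, 5]] = [[-74, -150], [45, 91]].

[[-74, -150], [45, 91]]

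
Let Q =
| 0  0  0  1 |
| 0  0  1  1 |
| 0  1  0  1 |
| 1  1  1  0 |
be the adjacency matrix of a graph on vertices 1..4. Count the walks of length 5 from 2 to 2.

12

The number of length-5 walks from vertex 2 to vertex 2 is entry (2,2) of Q⁵, where Q is the adjacency matrix.
Q² = [[1, 1, 1, 0], [1, 2, 1, 1], [1, 1, 2, 1], [0, 1, 1, 3]]
Q³ = [[0, 1, 1, 3], [1, 2, 3, 4], [1, 3, 2, 4], [3, 4, 4, 2]]
Q⁴ = [[3, 4, 4, 2], [4, 7, 6, 6], [4, 6, 7, 6], [2, 6, 6, 11]]
Q⁵ = [[2, 6, 6, 11], [6, 12, 13, 17], [6, 13, 12, 17], [11, 17, 17, 14]]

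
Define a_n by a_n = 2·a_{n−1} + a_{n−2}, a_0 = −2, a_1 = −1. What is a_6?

With companion matrix T = [[2, 1], [1, 0]], [a_n, a_{n−1}]ᵀ = T·[a_{n−1}, a_{n−2}]ᵀ, so [a_6, a_5]ᵀ = T^5·[a_1, a_0]ᵀ.
T^5 = [[70, 29], [29, 12]], giving [a_6, a_5]ᵀ = [[−128], [−53]].

−128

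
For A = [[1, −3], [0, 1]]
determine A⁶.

[[1, −18], [0, 1]]

A = I + N where N = [[0, −3], [0, 0]] is strictly upper-triangular, so N² = 0.
(I + N)⁶ = I + 6·N = [[1, −18], [0, 1]].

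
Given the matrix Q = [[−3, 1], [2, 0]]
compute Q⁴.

Q² = [[11, −3], [−6, 2]]
Q³ = [[−39, 11], [22, −6]]
Q⁴ = [[139, −39], [−78, 22]]

[[139, −39], [−78, 22]]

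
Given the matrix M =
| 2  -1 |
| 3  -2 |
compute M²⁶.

M² = I (check: tr M = 0 and det M = -1), so M²⁶ = I since 26 is even.

[[1, 0], [0, 1]]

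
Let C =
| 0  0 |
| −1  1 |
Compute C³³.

[[0, 0], [−1, 1]]

C² = C (a projection; rank 1, trace 1), so C³³ = C.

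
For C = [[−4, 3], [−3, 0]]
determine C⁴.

C² = [[7, −12], [12, −9]]
C³ = [[8, 21], [−21, 36]]
C⁴ = [[−95, 24], [−24, −63]]

[[−95, 24], [−24, −63]]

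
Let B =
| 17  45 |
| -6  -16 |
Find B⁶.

[[379, 945], [-126, -314]]

tr B = 1 and det B = -2, so the characteristic polynomial is λ² − (1)λ + (-2) with roots 2 and -1.
Eigenvectors give P = [[-3, -5], [1, 2]] with P⁻¹ = [[-2, -5], [1, 3]], and B = P·diag(2, -1)·P⁻¹.
Then B⁶ = P·diag(64, 1)·P⁻¹ = [[-192, -5], [64, 2]] · [[-2, -5], [1, 3]] = [[379, 945], [-126, -314]].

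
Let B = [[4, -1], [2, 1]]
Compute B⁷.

tr B = 5 and det B = 6, so the characteristic polynomial is λ² − (5)λ + (6) with roots 2 and 3.
Eigenvectors give P = [[-1, 1], [-2, 1]] with P⁻¹ = [[1, -1], [2, -1]], and B = P·diag(2, 3)·P⁻¹.
Then B⁷ = P·diag(128, 2187)·P⁻¹ = [[-128, 2187], [-256, 2187]] · [[1, -1], [2, -1]] = [[4246, -2059], [4118, -1931]].

[[4246, -2059], [4118, -1931]]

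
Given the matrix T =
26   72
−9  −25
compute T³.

[[80, 216], [−27, −73]]

tr T = 1 and det T = −2, so the characteristic polynomial is λ² − (1)λ + (−2) with roots −1 and 2.
Eigenvectors give P = [[−8, −3], [3, 1]] with P⁻¹ = [[1, 3], [−3, −8]], and T = P·diag(−1, 2)·P⁻¹.
Then T³ = P·diag(−1, 8)·P⁻¹ = [[8, −24], [−3, 8]] · [[1, 3], [−3, −8]] = [[80, 216], [−27, −73]].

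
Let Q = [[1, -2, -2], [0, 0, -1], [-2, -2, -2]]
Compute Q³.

[[-3, -18, -20], [-2, -8, -10], [-18, -24, -32]]

Q² = [[5, 2, 4], [2, 2, 2], [2, 8, 10]]
Q³ = [[-3, -18, -20], [-2, -8, -10], [-18, -24, -32]]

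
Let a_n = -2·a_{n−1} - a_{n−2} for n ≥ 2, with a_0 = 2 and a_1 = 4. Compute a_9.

52

With companion matrix M = [[-2, -1], [1, 0]], [a_n, a_{n−1}]ᵀ = M·[a_{n−1}, a_{n−2}]ᵀ, so [a_9, a_8]ᵀ = M^8·[a_1, a_0]ᵀ.
M^8 = [[9, 8], [-8, -7]], giving [a_9, a_8]ᵀ = [[52], [-46]].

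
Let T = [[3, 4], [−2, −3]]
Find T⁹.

[[3, 4], [−2, −3]]

T² = I (check: tr T = 0 and det T = −1), so T⁹ = T since 9 is odd.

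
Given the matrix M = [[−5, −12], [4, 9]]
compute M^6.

tr M = 4 and det M = 3, so the characteristic polynomial is λ² − (4)λ + (3) with roots 1 and 3.
Eigenvectors give P = [[−2, −3], [1, 2]] with P⁻¹ = [[−2, −3], [1, 2]], and M = P·diag(1, 3)·P⁻¹.
Then M^6 = P·diag(1, 729)·P⁻¹ = [[−2, −2187], [1, 1458]] · [[−2, −3], [1, 2]] = [[−2183, −4368], [1456, 2913]].

[[−2183, −4368], [1456, 2913]]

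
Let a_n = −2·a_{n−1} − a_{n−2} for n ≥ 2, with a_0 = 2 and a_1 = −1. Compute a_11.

9

With companion matrix T = [[−2, −1], [1, 0]], [a_n, a_{n−1}]ᵀ = T·[a_{n−1}, a_{n−2}]ᵀ, so [a_11, a_10]ᵀ = T^10·[a_1, a_0]ᵀ.
T^10 = [[11, 10], [−10, −9]], giving [a_11, a_10]ᵀ = [[9], [−8]].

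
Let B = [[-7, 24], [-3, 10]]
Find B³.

[[-55, 168], [-21, 64]]

tr B = 3 and det B = 2, so the characteristic polynomial is λ² − (3)λ + (2) with roots 1 and 2.
Eigenvectors give P = [[-3, 8], [-1, 3]] with P⁻¹ = [[-3, 8], [-1, 3]], and B = P·diag(1, 2)·P⁻¹.
Then B³ = P·diag(1, 8)·P⁻¹ = [[-3, 64], [-1, 24]] · [[-3, 8], [-1, 3]] = [[-55, 168], [-21, 64]].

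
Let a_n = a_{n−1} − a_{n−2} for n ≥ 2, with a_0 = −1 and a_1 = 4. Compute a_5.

−5

With companion matrix M = [[1, −1], [1, 0]], [a_n, a_{n−1}]ᵀ = M·[a_{n−1}, a_{n−2}]ᵀ, so [a_5, a_4]ᵀ = M^4·[a_1, a_0]ᵀ.
M^4 = [[−1, 1], [−1, 0]], giving [a_5, a_4]ᵀ = [[−5], [−4]].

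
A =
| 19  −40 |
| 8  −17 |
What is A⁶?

tr A = 2 and det A = −3, so the characteristic polynomial is λ² − (2)λ + (−3) with roots 3 and −1.
Eigenvectors give P = [[5, 2], [2, 1]] with P⁻¹ = [[1, −2], [−2, 5]], and A = P·diag(3, −1)·P⁻¹.
Then A⁶ = P·diag(729, 1)·P⁻¹ = [[3645, 2], [1458, 1]] · [[1, −2], [−2, 5]] = [[3641, −7280], [1456, −2911]].

[[3641, −7280], [1456, −2911]]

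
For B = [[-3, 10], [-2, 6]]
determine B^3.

tr B = 3 and det B = 2, so the characteristic polynomial is λ² − (3)λ + (2) with roots 2 and 1.
Eigenvectors give P = [[2, 5], [1, 2]] with P⁻¹ = [[-2, 5], [1, -2]], and B = P·diag(2, 1)·P⁻¹.
Then B^3 = P·diag(8, 1)·P⁻¹ = [[16, 5], [8, 2]] · [[-2, 5], [1, -2]] = [[-27, 70], [-14, 36]].

[[-27, 70], [-14, 36]]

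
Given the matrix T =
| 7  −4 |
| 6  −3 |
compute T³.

[[79, −52], [78, −51]]

tr T = 4 and det T = 3, so the characteristic polynomial is λ² − (4)λ + (3) with roots 1 and 3.
Eigenvectors give P = [[2, −1], [3, −1]] with P⁻¹ = [[−1, 1], [−3, 2]], and T = P·diag(1, 3)·P⁻¹.
Then T³ = P·diag(1, 27)·P⁻¹ = [[2, −27], [3, −27]] · [[−1, 1], [−3, 2]] = [[79, −52], [78, −51]].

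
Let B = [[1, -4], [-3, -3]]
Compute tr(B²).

34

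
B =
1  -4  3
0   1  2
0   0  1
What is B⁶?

B = I + N where N = [[0, -4, 3], [0, 0, 2], [0, 0, 0]] is strictly upper-triangular, so N³ = 0.
(I + N)⁶ = I + 6·N + 15·N² = [[1, -24, -102], [0, 1, 12], [0, 0, 1]].

[[1, -24, -102], [0, 1, 12], [0, 0, 1]]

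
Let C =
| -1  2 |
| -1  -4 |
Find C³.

tr C = -5 and det C = 6, so the characteristic polynomial is λ² − (-5)λ + (6) with roots -2 and -3.
Eigenvectors give P = [[-2, -1], [1, 1]] with P⁻¹ = [[-1, -1], [1, 2]], and C = P·diag(-2, -3)·P⁻¹.
Then C³ = P·diag(-8, -27)·P⁻¹ = [[16, 27], [-8, -27]] · [[-1, -1], [1, 2]] = [[11, 38], [-19, -46]].

[[11, 38], [-19, -46]]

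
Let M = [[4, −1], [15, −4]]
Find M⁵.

M² = I (check: tr M = 0 and det M = −1), so M⁵ = M since 5 is odd.

[[4, −1], [15, −4]]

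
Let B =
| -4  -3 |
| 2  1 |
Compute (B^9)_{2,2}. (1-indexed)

1021

tr B = -3 and det B = 2, so the characteristic polynomial is λ² − (-3)λ + (2) with roots -1 and -2.
Eigenvectors give P = [[-1, 3], [1, -2]] with P⁻¹ = [[2, 3], [1, 1]], and B = P·diag(-1, -2)·P⁻¹.
Then B^9 = P·diag(-1, -512)·P⁻¹ = [[1, -1536], [-1, 1024]] · [[2, 3], [1, 1]] = [[-1534, -1533], [1022, 1021]].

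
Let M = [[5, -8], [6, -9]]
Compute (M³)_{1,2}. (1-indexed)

-104

tr M = -4 and det M = 3, so the characteristic polynomial is λ² − (-4)λ + (3) with roots -3 and -1.
Eigenvectors give P = [[1, 4], [1, 3]] with P⁻¹ = [[-3, 4], [1, -1]], and M = P·diag(-3, -1)·P⁻¹.
Then M³ = P·diag(-27, -1)·P⁻¹ = [[-27, -4], [-27, -3]] · [[-3, 4], [1, -1]] = [[77, -104], [78, -105]].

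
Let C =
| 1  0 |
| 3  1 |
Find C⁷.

C = I + N where N = [[0, 0], [3, 0]] is strictly lower-triangular, so N² = 0.
(I + N)⁷ = I + 7·N = [[1, 0], [21, 1]].

[[1, 0], [21, 1]]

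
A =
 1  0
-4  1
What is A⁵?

A = I + N where N = [[0, 0], [-4, 0]] is strictly lower-triangular, so N² = 0.
(I + N)⁵ = I + 5·N = [[1, 0], [-20, 1]].

[[1, 0], [-20, 1]]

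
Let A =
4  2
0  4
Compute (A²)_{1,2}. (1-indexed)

16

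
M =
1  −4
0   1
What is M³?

[[1, −12], [0, 1]]

M = I + N where N = [[0, −4], [0, 0]] is strictly upper-triangular, so N² = 0.
(I + N)³ = I + 3·N = [[1, −12], [0, 1]].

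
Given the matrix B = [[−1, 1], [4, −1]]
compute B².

[[5, −2], [−8, 5]]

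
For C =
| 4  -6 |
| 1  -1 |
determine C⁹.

tr C = 3 and det C = 2, so the characteristic polynomial is λ² − (3)λ + (2) with roots 2 and 1.
Eigenvectors give P = [[-3, 2], [-1, 1]] with P⁻¹ = [[-1, 2], [-1, 3]], and C = P·diag(2, 1)·P⁻¹.
Then C⁹ = P·diag(512, 1)·P⁻¹ = [[-1536, 2], [-512, 1]] · [[-1, 2], [-1, 3]] = [[1534, -3066], [511, -1021]].

[[1534, -3066], [511, -1021]]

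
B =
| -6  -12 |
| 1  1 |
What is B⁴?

tr B = -5 and det B = 6, so the characteristic polynomial is λ² − (-5)λ + (6) with roots -2 and -3.
Eigenvectors give P = [[-3, 4], [1, -1]] with P⁻¹ = [[1, 4], [1, 3]], and B = P·diag(-2, -3)·P⁻¹.
Then B⁴ = P·diag(16, 81)·P⁻¹ = [[-48, 324], [16, -81]] · [[1, 4], [1, 3]] = [[276, 780], [-65, -179]].

[[276, 780], [-65, -179]]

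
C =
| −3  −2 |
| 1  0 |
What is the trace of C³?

tr C = −3 and det C = 2, so the characteristic polynomial is λ² − (−3)λ + (2) with roots −2 and −1.
Eigenvectors give P = [[−2, −1], [1, 1]] with P⁻¹ = [[−1, −1], [1, 2]], and C = P·diag(−2, −1)·P⁻¹.
Then C³ = P·diag(−8, −1)·P⁻¹ = [[16, 1], [−8, −1]] · [[−1, −1], [1, 2]] = [[−15, −14], [7, 6]].

−9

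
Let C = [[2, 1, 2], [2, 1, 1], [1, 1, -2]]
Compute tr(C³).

C² = [[8, 5, 1], [7, 4, 3], [2, 0, 7]]
C³ = [[27, 14, 19], [25, 14, 12], [11, 9, -10]]

31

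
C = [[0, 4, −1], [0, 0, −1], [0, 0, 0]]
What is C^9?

C is strictly triangular, hence nilpotent: C^3 = 0, so C^9 = 0.

[[0, 0, 0], [0, 0, 0], [0, 0, 0]]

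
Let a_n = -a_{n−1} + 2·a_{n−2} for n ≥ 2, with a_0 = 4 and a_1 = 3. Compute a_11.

-679

With companion matrix T = [[-1, 2], [1, 0]], [a_n, a_{n−1}]ᵀ = T·[a_{n−1}, a_{n−2}]ᵀ, so [a_11, a_10]ᵀ = T¹⁰·[a_1, a_0]ᵀ.
T¹⁰ = [[683, -682], [-341, 342]], giving [a_11, a_10]ᵀ = [[-679], [345]].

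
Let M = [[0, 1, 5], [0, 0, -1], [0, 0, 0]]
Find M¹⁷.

M is strictly triangular, hence nilpotent: M³ = 0, so M¹⁷ = 0.

[[0, 0, 0], [0, 0, 0], [0, 0, 0]]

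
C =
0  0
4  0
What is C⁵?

[[0, 0], [0, 0]]

C is strictly triangular, hence nilpotent: C² = 0, so C⁵ = 0.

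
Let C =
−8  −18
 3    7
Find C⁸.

tr C = −1 and det C = −2, so the characteristic polynomial is λ² − (−1)λ + (−2) with roots −2 and 1.
Eigenvectors give P = [[3, −2], [−1, 1]] with P⁻¹ = [[1, 2], [1, 3]], and C = P·diag(−2, 1)·P⁻¹.
Then C⁸ = P·diag(256, 1)·P⁻¹ = [[768, −2], [−256, 1]] · [[1, 2], [1, 3]] = [[766, 1530], [−255, −509]].

[[766, 1530], [−255, −509]]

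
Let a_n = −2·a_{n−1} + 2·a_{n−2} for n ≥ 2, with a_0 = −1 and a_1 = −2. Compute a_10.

8480

With companion matrix A = [[−2, 2], [1, 0]], [a_n, a_{n−1}]ᵀ = A·[a_{n−1}, a_{n−2}]ᵀ, so [a_10, a_9]ᵀ = A^9·[a_1, a_0]ᵀ.
A^9 = [[−6688, 4896], [2448, −1792]], giving [a_10, a_9]ᵀ = [[8480], [−3104]].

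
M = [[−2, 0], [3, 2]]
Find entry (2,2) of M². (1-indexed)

4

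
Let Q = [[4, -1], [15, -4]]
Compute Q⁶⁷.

[[4, -1], [15, -4]]

Q² = I (check: tr Q = 0 and det Q = -1), so Q⁶⁷ = Q since 67 is odd.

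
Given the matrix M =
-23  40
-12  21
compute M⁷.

[[-13127, 21880], [-6564, 10941]]

tr M = -2 and det M = -3, so the characteristic polynomial is λ² − (-2)λ + (-3) with roots -3 and 1.
Eigenvectors give P = [[2, -5], [1, -3]] with P⁻¹ = [[3, -5], [1, -2]], and M = P·diag(-3, 1)·P⁻¹.
Then M⁷ = P·diag(-2187, 1)·P⁻¹ = [[-4374, -5], [-2187, -3]] · [[3, -5], [1, -2]] = [[-13127, 21880], [-6564, 10941]].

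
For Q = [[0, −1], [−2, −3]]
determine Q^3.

Q^2 = [[2, 3], [6, 11]]
Q^3 = [[−6, −11], [−22, −39]]

[[−6, −11], [−22, −39]]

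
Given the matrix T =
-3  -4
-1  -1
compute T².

[[13, 16], [4, 5]]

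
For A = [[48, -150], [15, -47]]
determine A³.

tr A = 1 and det A = -6, so the characteristic polynomial is λ² − (1)λ + (-6) with roots -2 and 3.
Eigenvectors give P = [[3, 10], [1, 3]] with P⁻¹ = [[-3, 10], [1, -3]], and A = P·diag(-2, 3)·P⁻¹.
Then A³ = P·diag(-8, 27)·P⁻¹ = [[-24, 270], [-8, 81]] · [[-3, 10], [1, -3]] = [[342, -1050], [105, -323]].

[[342, -1050], [105, -323]]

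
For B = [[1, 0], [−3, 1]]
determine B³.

[[1, 0], [−9, 1]]

B = I + N where N = [[0, 0], [−3, 0]] is strictly lower-triangular, so N² = 0.
(I + N)³ = I + 3·N = [[1, 0], [−9, 1]].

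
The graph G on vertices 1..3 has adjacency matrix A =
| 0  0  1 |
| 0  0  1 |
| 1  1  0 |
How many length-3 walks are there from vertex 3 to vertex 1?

The number of length-3 walks from vertex 3 to vertex 1 is entry (3,1) of A³, where A is the adjacency matrix.
A² = [[1, 1, 0], [1, 1, 0], [0, 0, 2]]
A³ = [[0, 0, 2], [0, 0, 2], [2, 2, 0]]

2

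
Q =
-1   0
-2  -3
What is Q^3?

tr Q = -4 and det Q = 3, so the characteristic polynomial is λ² − (-4)λ + (3) with roots -1 and -3.
Eigenvectors give P = [[-1, 0], [1, 1]] with P⁻¹ = [[-1, 0], [1, 1]], and Q = P·diag(-1, -3)·P⁻¹.
Then Q^3 = P·diag(-1, -27)·P⁻¹ = [[1, 0], [-1, -27]] · [[-1, 0], [1, 1]] = [[-1, 0], [-26, -27]].

[[-1, 0], [-26, -27]]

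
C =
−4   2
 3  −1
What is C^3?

C^2 = [[22, −10], [−15, 7]]
C^3 = [[−118, 54], [81, −37]]

[[−118, 54], [81, −37]]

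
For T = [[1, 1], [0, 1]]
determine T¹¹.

[[1, 11], [0, 1]]

T = I + N where N = [[0, 1], [0, 0]] is strictly upper-triangular, so N² = 0.
(I + N)¹¹ = I + 11·N = [[1, 11], [0, 1]].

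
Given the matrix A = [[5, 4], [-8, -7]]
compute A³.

tr A = -2 and det A = -3, so the characteristic polynomial is λ² − (-2)λ + (-3) with roots 1 and -3.
Eigenvectors give P = [[-1, -1], [1, 2]] with P⁻¹ = [[-2, -1], [1, 1]], and A = P·diag(1, -3)·P⁻¹.
Then A³ = P·diag(1, -27)·P⁻¹ = [[-1, 27], [1, -54]] · [[-2, -1], [1, 1]] = [[29, 28], [-56, -55]].

[[29, 28], [-56, -55]]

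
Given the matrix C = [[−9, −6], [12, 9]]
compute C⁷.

tr C = 0 and det C = −9, so the characteristic polynomial is λ² − (0)λ + (−9) with roots −3 and 3.
Eigenvectors give P = [[−1, −1], [1, 2]] with P⁻¹ = [[−2, −1], [1, 1]], and C = P·diag(−3, 3)·P⁻¹.
Then C⁷ = P·diag(−2187, 2187)·P⁻¹ = [[2187, −2187], [−2187, 4374]] · [[−2, −1], [1, 1]] = [[−6561, −4374], [8748, 6561]].

[[−6561, −4374], [8748, 6561]]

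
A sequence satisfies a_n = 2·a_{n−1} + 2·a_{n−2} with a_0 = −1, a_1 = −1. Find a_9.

With companion matrix A = [[2, 2], [1, 0]], [a_n, a_{n−1}]ᵀ = A·[a_{n−1}, a_{n−2}]ᵀ, so [a_9, a_8]ᵀ = A⁸·[a_1, a_0]ᵀ.
A⁸ = [[2448, 1792], [896, 656]], giving [a_9, a_8]ᵀ = [[−4240], [−1552]].

−4240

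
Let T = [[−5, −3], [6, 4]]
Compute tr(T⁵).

tr T = −1 and det T = −2, so the characteristic polynomial is λ² − (−1)λ + (−2) with roots −2 and 1.
Eigenvectors give P = [[−1, −1], [1, 2]] with P⁻¹ = [[−2, −1], [1, 1]], and T = P·diag(−2, 1)·P⁻¹.
Then T⁵ = P·diag(−32, 1)·P⁻¹ = [[32, −1], [−32, 2]] · [[−2, −1], [1, 1]] = [[−65, −33], [66, 34]].

−31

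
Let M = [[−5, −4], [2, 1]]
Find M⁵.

tr M = −4 and det M = 3, so the characteristic polynomial is λ² − (−4)λ + (3) with roots −1 and −3.
Eigenvectors give P = [[−1, 2], [1, −1]] with P⁻¹ = [[1, 2], [1, 1]], and M = P·diag(−1, −3)·P⁻¹.
Then M⁵ = P·diag(−1, −243)·P⁻¹ = [[1, −486], [−1, 243]] · [[1, 2], [1, 1]] = [[−485, −484], [242, 241]].

[[−485, −484], [242, 241]]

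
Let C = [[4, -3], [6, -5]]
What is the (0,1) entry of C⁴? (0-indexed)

tr C = -1 and det C = -2, so the characteristic polynomial is λ² − (-1)λ + (-2) with roots -2 and 1.
Eigenvectors give P = [[1, -1], [2, -1]] with P⁻¹ = [[-1, 1], [-2, 1]], and C = P·diag(-2, 1)·P⁻¹.
Then C⁴ = P·diag(16, 1)·P⁻¹ = [[16, -1], [32, -1]] · [[-1, 1], [-2, 1]] = [[-14, 15], [-30, 31]].

15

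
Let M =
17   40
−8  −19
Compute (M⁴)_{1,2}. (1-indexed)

−800

tr M = −2 and det M = −3, so the characteristic polynomial is λ² − (−2)λ + (−3) with roots 1 and −3.
Eigenvectors give P = [[5, −2], [−2, 1]] with P⁻¹ = [[1, 2], [2, 5]], and M = P·diag(1, −3)·P⁻¹.
Then M⁴ = P·diag(1, 81)·P⁻¹ = [[5, −162], [−2, 81]] · [[1, 2], [2, 5]] = [[−319, −800], [160, 401]].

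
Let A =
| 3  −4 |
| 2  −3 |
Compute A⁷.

[[3, −4], [2, −3]]

A² = I (check: tr A = 0 and det A = −1), so A⁷ = A since 7 is odd.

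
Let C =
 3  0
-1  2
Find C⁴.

tr C = 5 and det C = 6, so the characteristic polynomial is λ² − (5)λ + (6) with roots 2 and 3.
Eigenvectors give P = [[0, -1], [1, 1]] with P⁻¹ = [[1, 1], [-1, 0]], and C = P·diag(2, 3)·P⁻¹.
Then C⁴ = P·diag(16, 81)·P⁻¹ = [[0, -81], [16, 81]] · [[1, 1], [-1, 0]] = [[81, 0], [-65, 16]].

[[81, 0], [-65, 16]]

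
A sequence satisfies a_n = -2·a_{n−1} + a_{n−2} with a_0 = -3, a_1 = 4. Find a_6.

-367

With companion matrix M = [[-2, 1], [1, 0]], [a_n, a_{n−1}]ᵀ = M·[a_{n−1}, a_{n−2}]ᵀ, so [a_6, a_5]ᵀ = M⁵·[a_1, a_0]ᵀ.
M⁵ = [[-70, 29], [29, -12]], giving [a_6, a_5]ᵀ = [[-367], [152]].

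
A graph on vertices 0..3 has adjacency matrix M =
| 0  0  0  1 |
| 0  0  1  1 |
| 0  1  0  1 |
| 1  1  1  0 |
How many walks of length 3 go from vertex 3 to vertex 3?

The number of length-3 walks from vertex 3 to vertex 3 is entry (3,3) of M³, where M is the adjacency matrix.
M² = [[1, 1, 1, 0], [1, 2, 1, 1], [1, 1, 2, 1], [0, 1, 1, 3]]
M³ = [[0, 1, 1, 3], [1, 2, 3, 4], [1, 3, 2, 4], [3, 4, 4, 2]]

2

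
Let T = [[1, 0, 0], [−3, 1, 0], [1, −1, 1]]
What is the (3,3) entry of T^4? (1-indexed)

T = I + N where N = [[0, 0, 0], [−3, 0, 0], [1, −1, 0]] is strictly lower-triangular, so N^3 = 0.
(I + N)^4 = I + 4·N + 6·N^2 = [[1, 0, 0], [−12, 1, 0], [22, −4, 1]].

1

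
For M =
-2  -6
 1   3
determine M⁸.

[[-2, -6], [1, 3]]

M² = M (a projection; rank 1, trace 1), so M⁸ = M.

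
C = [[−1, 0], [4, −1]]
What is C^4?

C^2 = [[1, 0], [−8, 1]]
C^3 = [[−1, 0], [12, −1]]
C^4 = [[1, 0], [−16, 1]]

[[1, 0], [−16, 1]]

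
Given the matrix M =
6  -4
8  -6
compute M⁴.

[[16, 0], [0, 16]]

tr M = 0 and det M = -4, so the characteristic polynomial is λ² − (0)λ + (-4) with roots -2 and 2.
Eigenvectors give P = [[-1, 1], [-2, 1]] with P⁻¹ = [[1, -1], [2, -1]], and M = P·diag(-2, 2)·P⁻¹.
Then M⁴ = P·diag(16, 16)·P⁻¹ = [[-16, 16], [-32, 16]] · [[1, -1], [2, -1]] = [[16, 0], [0, 16]].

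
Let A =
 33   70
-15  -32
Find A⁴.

tr A = 1 and det A = -6, so the characteristic polynomial is λ² − (1)λ + (-6) with roots -2 and 3.
Eigenvectors give P = [[2, -7], [-1, 3]] with P⁻¹ = [[-3, -7], [-1, -2]], and A = P·diag(-2, 3)·P⁻¹.
Then A⁴ = P·diag(16, 81)·P⁻¹ = [[32, -567], [-16, 243]] · [[-3, -7], [-1, -2]] = [[471, 910], [-195, -374]].

[[471, 910], [-195, -374]]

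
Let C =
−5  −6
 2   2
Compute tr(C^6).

65

tr C = −3 and det C = 2, so the characteristic polynomial is λ² − (−3)λ + (2) with roots −2 and −1.
Eigenvectors give P = [[2, −3], [−1, 2]] with P⁻¹ = [[2, 3], [1, 2]], and C = P·diag(−2, −1)·P⁻¹.
Then C^6 = P·diag(64, 1)·P⁻¹ = [[128, −3], [−64, 2]] · [[2, 3], [1, 2]] = [[253, 378], [−126, −188]].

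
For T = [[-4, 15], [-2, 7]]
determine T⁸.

tr T = 3 and det T = 2, so the characteristic polynomial is λ² − (3)λ + (2) with roots 1 and 2.
Eigenvectors give P = [[-3, -5], [-1, -2]] with P⁻¹ = [[-2, 5], [1, -3]], and T = P·diag(1, 2)·P⁻¹.
Then T⁸ = P·diag(1, 256)·P⁻¹ = [[-3, -1280], [-1, -512]] · [[-2, 5], [1, -3]] = [[-1274, 3825], [-510, 1531]].

[[-1274, 3825], [-510, 1531]]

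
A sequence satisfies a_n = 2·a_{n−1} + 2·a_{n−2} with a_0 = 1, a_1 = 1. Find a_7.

With companion matrix C = [[2, 2], [1, 0]], [a_n, a_{n−1}]ᵀ = C·[a_{n−1}, a_{n−2}]ᵀ, so [a_7, a_6]ᵀ = C⁶·[a_1, a_0]ᵀ.
C⁶ = [[328, 240], [120, 88]], giving [a_7, a_6]ᵀ = [[568], [208]].

568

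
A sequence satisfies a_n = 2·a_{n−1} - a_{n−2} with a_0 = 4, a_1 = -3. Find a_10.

With companion matrix M = [[2, -1], [1, 0]], [a_n, a_{n−1}]ᵀ = M·[a_{n−1}, a_{n−2}]ᵀ, so [a_10, a_9]ᵀ = M^9·[a_1, a_0]ᵀ.
M^9 = [[10, -9], [9, -8]], giving [a_10, a_9]ᵀ = [[-66], [-59]].

-66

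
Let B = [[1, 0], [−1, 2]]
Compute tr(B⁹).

513

tr B = 3 and det B = 2, so the characteristic polynomial is λ² − (3)λ + (2) with roots 2 and 1.
Eigenvectors give P = [[0, 1], [−1, 1]] with P⁻¹ = [[1, −1], [1, 0]], and B = P·diag(2, 1)·P⁻¹.
Then B⁹ = P·diag(512, 1)·P⁻¹ = [[0, 1], [−512, 1]] · [[1, −1], [1, 0]] = [[1, 0], [−511, 512]].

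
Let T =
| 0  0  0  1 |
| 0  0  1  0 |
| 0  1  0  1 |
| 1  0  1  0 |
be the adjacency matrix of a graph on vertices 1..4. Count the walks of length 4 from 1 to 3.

The number of length-4 walks from vertex 1 to vertex 3 is entry (1,3) of T⁴, where T is the adjacency matrix.
T² = [[1, 0, 1, 0], [0, 1, 0, 1], [1, 0, 2, 0], [0, 1, 0, 2]]
T³ = [[0, 1, 0, 2], [1, 0, 2, 0], [0, 2, 0, 3], [2, 0, 3, 0]]
T⁴ = [[2, 0, 3, 0], [0, 2, 0, 3], [3, 0, 5, 0], [0, 3, 0, 5]]

3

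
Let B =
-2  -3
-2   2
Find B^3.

B^2 = [[10, 0], [0, 10]]
B^3 = [[-20, -30], [-20, 20]]

[[-20, -30], [-20, 20]]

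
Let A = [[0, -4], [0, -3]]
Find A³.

[[0, -36], [0, -27]]

A² = [[0, 12], [0, 9]]
A³ = [[0, -36], [0, -27]]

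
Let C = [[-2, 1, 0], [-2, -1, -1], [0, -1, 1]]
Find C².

[[2, -3, -1], [6, 0, 0], [2, 0, 2]]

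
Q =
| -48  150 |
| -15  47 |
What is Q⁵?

[[-2718, 8250], [-825, 2507]]

tr Q = -1 and det Q = -6, so the characteristic polynomial is λ² − (-1)λ + (-6) with roots 2 and -3.
Eigenvectors give P = [[3, 10], [1, 3]] with P⁻¹ = [[-3, 10], [1, -3]], and Q = P·diag(2, -3)·P⁻¹.
Then Q⁵ = P·diag(32, -243)·P⁻¹ = [[96, -2430], [32, -729]] · [[-3, 10], [1, -3]] = [[-2718, 8250], [-825, 2507]].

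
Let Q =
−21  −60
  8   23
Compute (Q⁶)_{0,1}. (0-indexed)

−10920

tr Q = 2 and det Q = −3, so the characteristic polynomial is λ² − (2)λ + (−3) with roots 3 and −1.
Eigenvectors give P = [[−5, −3], [2, 1]] with P⁻¹ = [[1, 3], [−2, −5]], and Q = P·diag(3, −1)·P⁻¹.
Then Q⁶ = P·diag(729, 1)·P⁻¹ = [[−3645, −3], [1458, 1]] · [[1, 3], [−2, −5]] = [[−3639, −10920], [1456, 4369]].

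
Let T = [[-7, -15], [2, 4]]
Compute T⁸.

tr T = -3 and det T = 2, so the characteristic polynomial is λ² − (-3)λ + (2) with roots -2 and -1.
Eigenvectors give P = [[-3, 5], [1, -2]] with P⁻¹ = [[-2, -5], [-1, -3]], and T = P·diag(-2, -1)·P⁻¹.
Then T⁸ = P·diag(256, 1)·P⁻¹ = [[-768, 5], [256, -2]] · [[-2, -5], [-1, -3]] = [[1531, 3825], [-510, -1274]].

[[1531, 3825], [-510, -1274]]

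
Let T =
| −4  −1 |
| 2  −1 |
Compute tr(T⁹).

tr T = −5 and det T = 6, so the characteristic polynomial is λ² − (−5)λ + (6) with roots −2 and −3.
Eigenvectors give P = [[1, 1], [−2, −1]] with P⁻¹ = [[−1, −1], [2, 1]], and T = P·diag(−2, −3)·P⁻¹.
Then T⁹ = P·diag(−512, −19683)·P⁻¹ = [[−512, −19683], [1024, 19683]] · [[−1, −1], [2, 1]] = [[−38854, −19171], [38342, 18659]].

−20195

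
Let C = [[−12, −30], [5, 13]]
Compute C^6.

tr C = 1 and det C = −6, so the characteristic polynomial is λ² − (1)λ + (−6) with roots −2 and 3.
Eigenvectors give P = [[3, −2], [−1, 1]] with P⁻¹ = [[1, 2], [1, 3]], and C = P·diag(−2, 3)·P⁻¹.
Then C^6 = P·diag(64, 729)·P⁻¹ = [[192, −1458], [−64, 729]] · [[1, 2], [1, 3]] = [[−1266, −3990], [665, 2059]].

[[−1266, −3990], [665, 2059]]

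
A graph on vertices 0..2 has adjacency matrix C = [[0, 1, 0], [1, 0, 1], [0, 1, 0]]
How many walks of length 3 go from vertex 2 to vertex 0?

The number of length-3 walks from vertex 2 to vertex 0 is entry (2,0) of C^3, where C is the adjacency matrix.
C^2 = [[1, 0, 1], [0, 2, 0], [1, 0, 1]]
C^3 = [[0, 2, 0], [2, 0, 2], [0, 2, 0]]

0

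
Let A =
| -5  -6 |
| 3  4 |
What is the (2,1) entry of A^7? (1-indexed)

129

tr A = -1 and det A = -2, so the characteristic polynomial is λ² − (-1)λ + (-2) with roots 1 and -2.
Eigenvectors give P = [[-1, 2], [1, -1]] with P⁻¹ = [[1, 2], [1, 1]], and A = P·diag(1, -2)·P⁻¹.
Then A^7 = P·diag(1, -128)·P⁻¹ = [[-1, -256], [1, 128]] · [[1, 2], [1, 1]] = [[-257, -258], [129, 130]].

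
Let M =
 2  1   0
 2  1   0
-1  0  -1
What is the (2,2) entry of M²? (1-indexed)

3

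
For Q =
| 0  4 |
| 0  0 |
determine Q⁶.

Q is strictly triangular, hence nilpotent: Q² = 0, so Q⁶ = 0.

[[0, 0], [0, 0]]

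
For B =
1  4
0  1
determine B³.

[[1, 12], [0, 1]]

B = I + N where N = [[0, 4], [0, 0]] is strictly upper-triangular, so N² = 0.
(I + N)³ = I + 3·N = [[1, 12], [0, 1]].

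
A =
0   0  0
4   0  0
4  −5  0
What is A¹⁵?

A is strictly triangular, hence nilpotent: A³ = 0, so A¹⁵ = 0.

[[0, 0, 0], [0, 0, 0], [0, 0, 0]]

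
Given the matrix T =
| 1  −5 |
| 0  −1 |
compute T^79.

T² = I (check: tr T = 0 and det T = −1), so T^79 = T since 79 is odd.

[[1, −5], [0, −1]]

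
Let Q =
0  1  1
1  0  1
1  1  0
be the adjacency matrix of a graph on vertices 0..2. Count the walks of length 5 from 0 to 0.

10

The number of length-5 walks from vertex 0 to vertex 0 is entry (0,0) of Q⁵, where Q is the adjacency matrix.
Q² = [[2, 1, 1], [1, 2, 1], [1, 1, 2]]
Q³ = [[2, 3, 3], [3, 2, 3], [3, 3, 2]]
Q⁴ = [[6, 5, 5], [5, 6, 5], [5, 5, 6]]
Q⁵ = [[10, 11, 11], [11, 10, 11], [11, 11, 10]]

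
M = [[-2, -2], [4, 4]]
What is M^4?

[[-16, -16], [32, 32]]

M^2 = [[-4, -4], [8, 8]]
M^3 = [[-8, -8], [16, 16]]
M^4 = [[-16, -16], [32, 32]]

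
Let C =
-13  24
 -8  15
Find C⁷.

[[-6565, 13128], [-4376, 8751]]

tr C = 2 and det C = -3, so the characteristic polynomial is λ² − (2)λ + (-3) with roots -1 and 3.
Eigenvectors give P = [[2, -3], [1, -2]] with P⁻¹ = [[2, -3], [1, -2]], and C = P·diag(-1, 3)·P⁻¹.
Then C⁷ = P·diag(-1, 2187)·P⁻¹ = [[-2, -6561], [-1, -4374]] · [[2, -3], [1, -2]] = [[-6565, 13128], [-4376, 8751]].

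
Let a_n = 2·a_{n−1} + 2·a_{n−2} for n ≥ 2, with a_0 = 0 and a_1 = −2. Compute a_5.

With companion matrix T = [[2, 2], [1, 0]], [a_n, a_{n−1}]ᵀ = T·[a_{n−1}, a_{n−2}]ᵀ, so [a_5, a_4]ᵀ = T^4·[a_1, a_0]ᵀ.
T^4 = [[44, 32], [16, 12]], giving [a_5, a_4]ᵀ = [[−88], [−32]].

−88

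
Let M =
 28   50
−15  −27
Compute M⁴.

[[406, 650], [−195, −309]]

tr M = 1 and det M = −6, so the characteristic polynomial is λ² − (1)λ + (−6) with roots 3 and −2.
Eigenvectors give P = [[−2, −5], [1, 3]] with P⁻¹ = [[−3, −5], [1, 2]], and M = P·diag(3, −2)·P⁻¹.
Then M⁴ = P·diag(81, 16)·P⁻¹ = [[−162, −80], [81, 48]] · [[−3, −5], [1, 2]] = [[406, 650], [−195, −309]].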